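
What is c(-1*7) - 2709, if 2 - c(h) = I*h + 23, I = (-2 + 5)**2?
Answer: -2667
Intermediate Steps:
I = 9 (I = 3**2 = 9)
c(h) = -21 - 9*h (c(h) = 2 - (9*h + 23) = 2 - (23 + 9*h) = 2 + (-23 - 9*h) = -21 - 9*h)
c(-1*7) - 2709 = (-21 - (-9)*7) - 2709 = (-21 - 9*(-7)) - 2709 = (-21 + 63) - 2709 = 42 - 2709 = -2667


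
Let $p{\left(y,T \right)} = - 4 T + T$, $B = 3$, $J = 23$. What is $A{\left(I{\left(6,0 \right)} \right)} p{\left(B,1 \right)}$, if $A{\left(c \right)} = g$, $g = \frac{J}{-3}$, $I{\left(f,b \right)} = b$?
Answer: $23$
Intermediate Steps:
$g = - \frac{23}{3}$ ($g = \frac{23}{-3} = 23 \left(- \frac{1}{3}\right) = - \frac{23}{3} \approx -7.6667$)
$A{\left(c \right)} = - \frac{23}{3}$
$p{\left(y,T \right)} = - 3 T$
$A{\left(I{\left(6,0 \right)} \right)} p{\left(B,1 \right)} = - \frac{23 \left(\left(-3\right) 1\right)}{3} = \left(- \frac{23}{3}\right) \left(-3\right) = 23$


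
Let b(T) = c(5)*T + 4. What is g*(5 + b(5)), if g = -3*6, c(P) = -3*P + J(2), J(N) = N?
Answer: 1008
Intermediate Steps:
c(P) = 2 - 3*P (c(P) = -3*P + 2 = 2 - 3*P)
g = -18
b(T) = 4 - 13*T (b(T) = (2 - 3*5)*T + 4 = (2 - 15)*T + 4 = -13*T + 4 = 4 - 13*T)
g*(5 + b(5)) = -18*(5 + (4 - 13*5)) = -18*(5 + (4 - 65)) = -18*(5 - 61) = -18*(-56) = 1008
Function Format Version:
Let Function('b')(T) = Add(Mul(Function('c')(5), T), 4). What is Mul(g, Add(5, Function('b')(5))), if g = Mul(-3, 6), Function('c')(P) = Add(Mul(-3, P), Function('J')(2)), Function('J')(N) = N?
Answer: 1008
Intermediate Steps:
Function('c')(P) = Add(2, Mul(-3, P)) (Function('c')(P) = Add(Mul(-3, P), 2) = Add(2, Mul(-3, P)))
g = -18
Function('b')(T) = Add(4, Mul(-13, T)) (Function('b')(T) = Add(Mul(Add(2, Mul(-3, 5)), T), 4) = Add(Mul(Add(2, -15), T), 4) = Add(Mul(-13, T), 4) = Add(4, Mul(-13, T)))
Mul(g, Add(5, Function('b')(5))) = Mul(-18, Add(5, Add(4, Mul(-13, 5)))) = Mul(-18, Add(5, Add(4, -65))) = Mul(-18, Add(5, -61)) = Mul(-18, -56) = 1008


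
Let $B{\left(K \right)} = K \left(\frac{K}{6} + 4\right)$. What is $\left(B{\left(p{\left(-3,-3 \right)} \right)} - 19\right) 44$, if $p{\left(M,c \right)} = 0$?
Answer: $-836$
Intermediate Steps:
$B{\left(K \right)} = K \left(4 + \frac{K}{6}\right)$ ($B{\left(K \right)} = K \left(K \frac{1}{6} + 4\right) = K \left(\frac{K}{6} + 4\right) = K \left(4 + \frac{K}{6}\right)$)
$\left(B{\left(p{\left(-3,-3 \right)} \right)} - 19\right) 44 = \left(\frac{1}{6} \cdot 0 \left(24 + 0\right) - 19\right) 44 = \left(\frac{1}{6} \cdot 0 \cdot 24 - 19\right) 44 = \left(0 - 19\right) 44 = \left(-19\right) 44 = -836$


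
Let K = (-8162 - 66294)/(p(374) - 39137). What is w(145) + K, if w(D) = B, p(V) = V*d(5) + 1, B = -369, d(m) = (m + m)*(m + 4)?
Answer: -486547/1369 ≈ -355.40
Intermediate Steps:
d(m) = 2*m*(4 + m) (d(m) = (2*m)*(4 + m) = 2*m*(4 + m))
p(V) = 1 + 90*V (p(V) = V*(2*5*(4 + 5)) + 1 = V*(2*5*9) + 1 = V*90 + 1 = 90*V + 1 = 1 + 90*V)
w(D) = -369
K = 18614/1369 (K = (-8162 - 66294)/((1 + 90*374) - 39137) = -74456/((1 + 33660) - 39137) = -74456/(33661 - 39137) = -74456/(-5476) = -74456*(-1/5476) = 18614/1369 ≈ 13.597)
w(145) + K = -369 + 18614/1369 = -486547/1369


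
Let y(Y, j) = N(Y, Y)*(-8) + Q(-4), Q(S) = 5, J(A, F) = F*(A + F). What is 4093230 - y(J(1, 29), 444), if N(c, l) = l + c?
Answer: 4107145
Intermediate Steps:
N(c, l) = c + l
y(Y, j) = 5 - 16*Y (y(Y, j) = (Y + Y)*(-8) + 5 = (2*Y)*(-8) + 5 = -16*Y + 5 = 5 - 16*Y)
4093230 - y(J(1, 29), 444) = 4093230 - (5 - 464*(1 + 29)) = 4093230 - (5 - 464*30) = 4093230 - (5 - 16*870) = 4093230 - (5 - 13920) = 4093230 - 1*(-13915) = 4093230 + 13915 = 4107145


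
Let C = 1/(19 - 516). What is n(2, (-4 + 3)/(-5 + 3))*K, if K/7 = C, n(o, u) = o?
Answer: -2/71 ≈ -0.028169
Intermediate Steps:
C = -1/497 (C = 1/(-497) = -1/497 ≈ -0.0020121)
K = -1/71 (K = 7*(-1/497) = -1/71 ≈ -0.014085)
n(2, (-4 + 3)/(-5 + 3))*K = 2*(-1/71) = -2/71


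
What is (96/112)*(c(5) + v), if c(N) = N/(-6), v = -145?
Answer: -125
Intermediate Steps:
c(N) = -N/6 (c(N) = N*(-1/6) = -N/6)
(96/112)*(c(5) + v) = (96/112)*(-1/6*5 - 145) = (96*(1/112))*(-5/6 - 145) = (6/7)*(-875/6) = -125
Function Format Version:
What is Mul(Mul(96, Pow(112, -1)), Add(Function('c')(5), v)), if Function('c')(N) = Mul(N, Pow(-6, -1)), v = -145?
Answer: -125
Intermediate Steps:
Function('c')(N) = Mul(Rational(-1, 6), N) (Function('c')(N) = Mul(N, Rational(-1, 6)) = Mul(Rational(-1, 6), N))
Mul(Mul(96, Pow(112, -1)), Add(Function('c')(5), v)) = Mul(Mul(96, Pow(112, -1)), Add(Mul(Rational(-1, 6), 5), -145)) = Mul(Mul(96, Rational(1, 112)), Add(Rational(-5, 6), -145)) = Mul(Rational(6, 7), Rational(-875, 6)) = -125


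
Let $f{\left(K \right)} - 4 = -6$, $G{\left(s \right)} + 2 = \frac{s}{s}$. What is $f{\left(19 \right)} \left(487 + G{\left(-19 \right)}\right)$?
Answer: $-972$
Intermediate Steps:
$G{\left(s \right)} = -1$ ($G{\left(s \right)} = -2 + \frac{s}{s} = -2 + 1 = -1$)
$f{\left(K \right)} = -2$ ($f{\left(K \right)} = 4 - 6 = -2$)
$f{\left(19 \right)} \left(487 + G{\left(-19 \right)}\right) = - 2 \left(487 - 1\right) = \left(-2\right) 486 = -972$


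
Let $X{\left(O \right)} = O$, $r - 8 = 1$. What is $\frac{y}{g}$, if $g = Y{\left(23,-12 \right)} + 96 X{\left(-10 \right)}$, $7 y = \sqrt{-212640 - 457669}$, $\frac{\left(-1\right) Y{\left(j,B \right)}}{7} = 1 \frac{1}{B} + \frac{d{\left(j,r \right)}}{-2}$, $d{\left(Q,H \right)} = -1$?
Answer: $- \frac{12 i \sqrt{670309}}{80885} \approx - 0.12146 i$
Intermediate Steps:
$r = 9$ ($r = 8 + 1 = 9$)
$Y{\left(j,B \right)} = - \frac{7}{2} - \frac{7}{B}$ ($Y{\left(j,B \right)} = - 7 \left(1 \frac{1}{B} - \frac{1}{-2}\right) = - 7 \left(\frac{1}{B} - - \frac{1}{2}\right) = - 7 \left(\frac{1}{B} + \frac{1}{2}\right) = - 7 \left(\frac{1}{2} + \frac{1}{B}\right) = - \frac{7}{2} - \frac{7}{B}$)
$y = \frac{i \sqrt{670309}}{7}$ ($y = \frac{\sqrt{-212640 - 457669}}{7} = \frac{\sqrt{-670309}}{7} = \frac{i \sqrt{670309}}{7} \approx 116.96 i$)
$g = - \frac{11555}{12}$ ($g = \left(- \frac{7}{2} - \frac{7}{-12}\right) + 96 \left(-10\right) = \left(- \frac{7}{2} - - \frac{7}{12}\right) - 960 = \left(- \frac{7}{2} + \frac{7}{12}\right) - 960 = - \frac{35}{12} - 960 = - \frac{11555}{12} \approx -962.92$)
$\frac{y}{g} = \frac{\frac{1}{7} i \sqrt{670309}}{- \frac{11555}{12}} = \frac{i \sqrt{670309}}{7} \left(- \frac{12}{11555}\right) = - \frac{12 i \sqrt{670309}}{80885}$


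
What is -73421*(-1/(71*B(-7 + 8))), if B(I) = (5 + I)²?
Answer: 73421/2556 ≈ 28.725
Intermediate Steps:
-73421*(-1/(71*B(-7 + 8))) = -73421*(-1/(71*(5 + (-7 + 8))²)) = -73421*(-1/(71*(5 + 1)²)) = -73421/(6²*(-71)) = -73421/(36*(-71)) = -73421/(-2556) = -73421*(-1/2556) = 73421/2556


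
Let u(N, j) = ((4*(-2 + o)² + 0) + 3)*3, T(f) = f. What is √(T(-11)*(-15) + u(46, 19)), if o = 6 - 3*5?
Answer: √1626 ≈ 40.324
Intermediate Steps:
o = -9 (o = 6 - 15 = -9)
u(N, j) = 1461 (u(N, j) = ((4*(-2 - 9)² + 0) + 3)*3 = ((4*(-11)² + 0) + 3)*3 = ((4*121 + 0) + 3)*3 = ((484 + 0) + 3)*3 = (484 + 3)*3 = 487*3 = 1461)
√(T(-11)*(-15) + u(46, 19)) = √(-11*(-15) + 1461) = √(165 + 1461) = √1626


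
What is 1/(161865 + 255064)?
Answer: 1/416929 ≈ 2.3985e-6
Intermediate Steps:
1/(161865 + 255064) = 1/416929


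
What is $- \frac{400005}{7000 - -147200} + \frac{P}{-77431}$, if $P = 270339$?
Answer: $- \frac{4843937397}{795990680} \approx -6.0854$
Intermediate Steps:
$- \frac{400005}{7000 - -147200} + \frac{P}{-77431} = - \frac{400005}{7000 - -147200} + \frac{270339}{-77431} = - \frac{400005}{7000 + 147200} + 270339 \left(- \frac{1}{77431}\right) = - \frac{400005}{154200} - \frac{270339}{77431} = \left(-400005\right) \frac{1}{154200} - \frac{270339}{77431} = - \frac{26667}{10280} - \frac{270339}{77431} = - \frac{4843937397}{795990680}$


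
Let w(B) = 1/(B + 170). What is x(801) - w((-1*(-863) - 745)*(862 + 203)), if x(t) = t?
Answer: 100797839/125840 ≈ 801.00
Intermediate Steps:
w(B) = 1/(170 + B)
x(801) - w((-1*(-863) - 745)*(862 + 203)) = 801 - 1/(170 + (-1*(-863) - 745)*(862 + 203)) = 801 - 1/(170 + (863 - 745)*1065) = 801 - 1/(170 + 118*1065) = 801 - 1/(170 + 125670) = 801 - 1/125840 = 100797839/125840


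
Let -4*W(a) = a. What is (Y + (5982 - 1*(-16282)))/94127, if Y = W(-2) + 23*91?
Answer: 48715/188254 ≈ 0.25877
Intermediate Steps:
W(a) = -a/4
Y = 4187/2 (Y = -1/4*(-2) + 23*91 = 1/2 + 2093 = 4187/2 ≈ 2093.5)
(Y + (5982 - 1*(-16282)))/94127 = (4187/2 + (5982 - 1*(-16282)))/94127 = (4187/2 + (5982 + 16282))*(1/94127) = (4187/2 + 22264)*(1/94127) = (48715/2)*(1/94127) = 48715/188254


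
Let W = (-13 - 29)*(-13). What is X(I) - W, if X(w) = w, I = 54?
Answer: -492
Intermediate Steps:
W = 546 (W = -42*(-13) = 546)
X(I) - W = 54 - 1*546 = 54 - 546 = -492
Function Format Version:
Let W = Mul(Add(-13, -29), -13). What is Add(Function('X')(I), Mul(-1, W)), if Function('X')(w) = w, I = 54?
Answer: -492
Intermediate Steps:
W = 546 (W = Mul(-42, -13) = 546)
Add(Function('X')(I), Mul(-1, W)) = Add(54, Mul(-1, 546)) = Add(54, -546) = -492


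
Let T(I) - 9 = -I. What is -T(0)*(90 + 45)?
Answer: -1215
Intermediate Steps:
T(I) = 9 - I
-T(0)*(90 + 45) = -(9 - 1*0)*(90 + 45) = -(9 + 0)*135 = -9*135 = -1*1215 = -1215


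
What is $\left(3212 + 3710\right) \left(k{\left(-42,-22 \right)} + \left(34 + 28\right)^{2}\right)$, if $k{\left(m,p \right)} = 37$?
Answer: $26864282$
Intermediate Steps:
$\left(3212 + 3710\right) \left(k{\left(-42,-22 \right)} + \left(34 + 28\right)^{2}\right) = \left(3212 + 3710\right) \left(37 + \left(34 + 28\right)^{2}\right) = 6922 \left(37 + 62^{2}\right) = 6922 \left(37 + 3844\right) = 6922 \cdot 3881 = 26864282$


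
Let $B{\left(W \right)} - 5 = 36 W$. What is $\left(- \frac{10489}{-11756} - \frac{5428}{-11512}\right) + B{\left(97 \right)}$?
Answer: $\frac{59181413465}{16916884} \approx 3498.4$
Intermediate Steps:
$B{\left(W \right)} = 5 + 36 W$
$\left(- \frac{10489}{-11756} - \frac{5428}{-11512}\right) + B{\left(97 \right)} = \left(- \frac{10489}{-11756} - \frac{5428}{-11512}\right) + \left(5 + 36 \cdot 97\right) = \left(\left(-10489\right) \left(- \frac{1}{11756}\right) - - \frac{1357}{2878}\right) + \left(5 + 3492\right) = \left(\frac{10489}{11756} + \frac{1357}{2878}\right) + 3497 = \frac{23070117}{16916884} + 3497 = \frac{59181413465}{16916884}$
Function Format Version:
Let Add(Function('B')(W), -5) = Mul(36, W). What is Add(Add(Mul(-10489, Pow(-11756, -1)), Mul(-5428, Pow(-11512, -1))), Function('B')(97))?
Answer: Rational(59181413465, 16916884) ≈ 3498.4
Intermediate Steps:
Function('B')(W) = Add(5, Mul(36, W))
Add(Add(Mul(-10489, Pow(-11756, -1)), Mul(-5428, Pow(-11512, -1))), Function('B')(97)) = Add(Add(Mul(-10489, Pow(-11756, -1)), Mul(-5428, Pow(-11512, -1))), Add(5, Mul(36, 97))) = Add(Add(Mul(-10489, Rational(-1, 11756)), Mul(-5428, Rational(-1, 11512))), Add(5, 3492)) = Add(Add(Rational(10489, 11756), Rational(1357, 2878)), 3497) = Add(Rational(23070117, 16916884), 3497) = Rational(59181413465, 16916884)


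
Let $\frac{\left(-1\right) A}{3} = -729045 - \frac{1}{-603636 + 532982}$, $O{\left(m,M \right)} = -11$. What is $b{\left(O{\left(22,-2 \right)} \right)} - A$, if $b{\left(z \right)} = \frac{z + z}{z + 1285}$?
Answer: $- \frac{98435506492013}{45006598} \approx -2.1871 \cdot 10^{6}$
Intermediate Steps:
$b{\left(z \right)} = \frac{2 z}{1285 + z}$
$A = \frac{154529836287}{70654}$ ($A = - 3 \left(-729045 - \frac{1}{-603636 + 532982}\right) = - 3 \left(-729045 - \frac{1}{-70654}\right) = - 3 \left(-729045 - - \frac{1}{70654}\right) = - 3 \left(-729045 + \frac{1}{70654}\right) = \left(-3\right) \left(- \frac{51509945429}{70654}\right) = \frac{154529836287}{70654} \approx 2.1871 \cdot 10^{6}$)
$b{\left(O{\left(22,-2 \right)} \right)} - A = 2 \left(-11\right) \frac{1}{1285 - 11} - \frac{154529836287}{70654} = 2 \left(-11\right) \frac{1}{1274} - \frac{154529836287}{70654} = - \frac{11}{637} - \frac{154529836287}{70654} = - \frac{98435506492013}{45006598}$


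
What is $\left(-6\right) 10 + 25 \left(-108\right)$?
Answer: $-2760$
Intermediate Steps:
$\left(-6\right) 10 + 25 \left(-108\right) = -60 - 2700 = -2760$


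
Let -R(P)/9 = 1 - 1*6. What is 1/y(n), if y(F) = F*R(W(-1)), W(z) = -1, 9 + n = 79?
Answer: 1/3150 ≈ 0.00031746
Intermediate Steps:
n = 70 (n = -9 + 79 = 70)
R(P) = 45 (R(P) = -9*(1 - 1*6) = -9*(1 - 6) = -9*(-5) = 45)
y(F) = 45*F (y(F) = F*45 = 45*F)
1/y(n) = 1/(45*70) = 1/3150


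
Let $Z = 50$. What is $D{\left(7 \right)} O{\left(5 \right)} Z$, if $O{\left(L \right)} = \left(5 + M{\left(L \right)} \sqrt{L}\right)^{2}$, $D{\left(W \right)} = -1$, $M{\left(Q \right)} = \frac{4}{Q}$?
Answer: $-1410 - 400 \sqrt{5} \approx -2304.4$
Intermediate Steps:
$O{\left(L \right)} = \left(5 + \frac{4}{\sqrt{L}}\right)^{2}$ ($O{\left(L \right)} = \left(5 + \frac{4}{L} \sqrt{L}\right)^{2} = \left(5 + \frac{4}{\sqrt{L}}\right)^{2}$)
$D{\left(7 \right)} O{\left(5 \right)} Z = - \frac{\left(4 + 5 \sqrt{5}\right)^{2}}{5} \cdot 50 = - 10 \left(4 + 5 \sqrt{5}\right)^{2}$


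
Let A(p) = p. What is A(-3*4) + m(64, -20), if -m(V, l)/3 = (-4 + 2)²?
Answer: -24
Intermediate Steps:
m(V, l) = -12 (m(V, l) = -3*(-4 + 2)² = -3*(-2)² = -3*4 = -12)
A(-3*4) + m(64, -20) = -3*4 - 12 = -12 - 12 = -24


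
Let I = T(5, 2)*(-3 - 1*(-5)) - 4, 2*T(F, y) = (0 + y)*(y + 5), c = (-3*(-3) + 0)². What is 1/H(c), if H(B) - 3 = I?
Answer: 1/13 ≈ 0.076923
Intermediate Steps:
c = 81 (c = (9 + 0)² = 9² = 81)
T(F, y) = y*(5 + y)/2 (T(F, y) = ((0 + y)*(y + 5))/2 = (y*(5 + y))/2 = y*(5 + y)/2)
I = 10 (I = ((½)*2*(5 + 2))*(-3 - 1*(-5)) - 4 = ((½)*2*7)*(-3 + 5) - 4 = 7*2 - 4 = 14 - 4 = 10)
H(B) = 13 (H(B) = 3 + 10 = 13)
1/H(c) = 1/13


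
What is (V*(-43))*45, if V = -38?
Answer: 73530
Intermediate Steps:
(V*(-43))*45 = -38*(-43)*45 = 1634*45 = 73530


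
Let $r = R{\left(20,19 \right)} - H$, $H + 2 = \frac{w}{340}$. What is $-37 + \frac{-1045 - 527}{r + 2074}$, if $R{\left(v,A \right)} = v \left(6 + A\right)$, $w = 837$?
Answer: $- \frac{32909591}{875003} \approx -37.611$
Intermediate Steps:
$H = \frac{157}{340}$ ($H = -2 + \frac{837}{340} = \frac{157}{340} \approx 0.46176$)
$r = \frac{169843}{340}$ ($r = 20 \left(6 + 19\right) - \frac{157}{340} = 20 \cdot 25 - \frac{157}{340} = 500 - \frac{157}{340} = \frac{169843}{340} \approx 499.54$)
$-37 + \frac{-1045 - 527}{r + 2074} = -37 + \frac{-1045 - 527}{\frac{169843}{340} + 2074} = -37 - \frac{1572}{\frac{875003}{340}} = -37 - \frac{534480}{875003} = - \frac{32909591}{875003}$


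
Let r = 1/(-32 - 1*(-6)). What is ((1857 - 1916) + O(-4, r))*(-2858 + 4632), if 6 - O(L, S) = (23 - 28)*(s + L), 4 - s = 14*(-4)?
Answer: 402698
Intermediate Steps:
s = 60 (s = 4 - 14*(-4) = 4 - 1*(-56) = 4 + 56 = 60)
r = -1/26 (r = 1/(-32 + 6) = 1/(-26) = -1/26 ≈ -0.038462)
O(L, S) = 306 + 5*L (O(L, S) = 6 - (23 - 28)*(60 + L) = 6 - (-5)*(60 + L) = 6 - (-300 - 5*L) = 6 + (300 + 5*L) = 306 + 5*L)
((1857 - 1916) + O(-4, r))*(-2858 + 4632) = ((1857 - 1916) + (306 + 5*(-4)))*(-2858 + 4632) = (-59 + (306 - 20))*1774 = (-59 + 286)*1774 = 227*1774 = 402698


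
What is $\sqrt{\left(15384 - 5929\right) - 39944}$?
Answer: $i \sqrt{30489} \approx 174.61 i$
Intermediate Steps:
$\sqrt{\left(15384 - 5929\right) - 39944} = \sqrt{9455 - 39944} = \sqrt{-30489} = i \sqrt{30489}$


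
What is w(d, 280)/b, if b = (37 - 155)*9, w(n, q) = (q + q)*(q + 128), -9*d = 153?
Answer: -38080/177 ≈ -215.14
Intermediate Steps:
d = -17 (d = -1/9*153 = -17)
w(n, q) = 2*q*(128 + q) (w(n, q) = (2*q)*(128 + q) = 2*q*(128 + q))
b = -1062 (b = -118*9 = -1062)
w(d, 280)/b = (2*280*(128 + 280))/(-1062) = (2*280*408)*(-1/1062) = 228480*(-1/1062) = -38080/177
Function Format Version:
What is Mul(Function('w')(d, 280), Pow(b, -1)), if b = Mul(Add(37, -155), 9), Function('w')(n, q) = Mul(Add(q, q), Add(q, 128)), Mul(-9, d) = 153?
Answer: Rational(-38080, 177) ≈ -215.14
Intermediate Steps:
d = -17 (d = Mul(Rational(-1, 9), 153) = -17)
Function('w')(n, q) = Mul(2, q, Add(128, q)) (Function('w')(n, q) = Mul(Mul(2, q), Add(128, q)) = Mul(2, q, Add(128, q)))
b = -1062 (b = Mul(-118, 9) = -1062)
Mul(Function('w')(d, 280), Pow(b, -1)) = Mul(Mul(2, 280, Add(128, 280)), Pow(-1062, -1)) = Mul(Mul(2, 280, 408), Rational(-1, 1062)) = Mul(228480, Rational(-1, 1062)) = Rational(-38080, 177)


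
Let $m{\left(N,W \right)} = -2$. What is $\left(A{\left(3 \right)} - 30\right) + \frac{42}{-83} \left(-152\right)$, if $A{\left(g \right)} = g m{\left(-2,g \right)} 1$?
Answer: $\frac{3396}{83} \approx 40.916$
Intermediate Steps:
$A{\left(g \right)} = - 2 g$ ($A{\left(g \right)} = g \left(-2\right) 1 = - 2 g 1 = - 2 g$)
$\left(A{\left(3 \right)} - 30\right) + \frac{42}{-83} \left(-152\right) = \left(\left(-2\right) 3 - 30\right) + \frac{42}{-83} \left(-152\right) = \left(-6 - 30\right) + 42 \left(- \frac{1}{83}\right) \left(-152\right) = -36 - - \frac{6384}{83} = -36 + \frac{6384}{83} = \frac{3396}{83}$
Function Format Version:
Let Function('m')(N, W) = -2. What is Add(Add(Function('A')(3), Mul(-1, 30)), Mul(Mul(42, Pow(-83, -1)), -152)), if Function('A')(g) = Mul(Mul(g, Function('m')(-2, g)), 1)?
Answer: Rational(3396, 83) ≈ 40.916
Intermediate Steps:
Function('A')(g) = Mul(-2, g) (Function('A')(g) = Mul(Mul(g, -2), 1) = Mul(Mul(-2, g), 1) = Mul(-2, g))
Add(Add(Function('A')(3), Mul(-1, 30)), Mul(Mul(42, Pow(-83, -1)), -152)) = Add(Add(Mul(-2, 3), Mul(-1, 30)), Mul(Mul(42, Pow(-83, -1)), -152)) = Add(Add(-6, -30), Mul(Mul(42, Rational(-1, 83)), -152)) = Add(-36, Mul(Rational(-42, 83), -152)) = Add(-36, Rational(6384, 83)) = Rational(3396, 83)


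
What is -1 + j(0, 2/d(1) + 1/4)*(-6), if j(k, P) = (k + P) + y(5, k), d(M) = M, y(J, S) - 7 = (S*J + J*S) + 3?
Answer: -149/2 ≈ -74.500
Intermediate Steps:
y(J, S) = 10 + 2*J*S (y(J, S) = 7 + ((S*J + J*S) + 3) = 7 + ((J*S + J*S) + 3) = 7 + (2*J*S + 3) = 7 + (3 + 2*J*S) = 10 + 2*J*S)
j(k, P) = 10 + P + 11*k (j(k, P) = (k + P) + (10 + 2*5*k) = (P + k) + (10 + 10*k) = 10 + P + 11*k)
-1 + j(0, 2/d(1) + 1/4)*(-6) = -1 + (10 + (2/1 + 1/4) + 11*0)*(-6) = -1 + (10 + (2*1 + 1*(1/4)) + 0)*(-6) = -1 + (10 + (2 + 1/4) + 0)*(-6) = -1 + (10 + 9/4 + 0)*(-6) = -1 + (49/4)*(-6) = -1 - 147/2 = -149/2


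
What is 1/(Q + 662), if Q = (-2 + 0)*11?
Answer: 1/640 ≈ 0.0015625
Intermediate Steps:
Q = -22 (Q = -2*11 = -22)
1/(Q + 662) = 1/(-22 + 662) = 1/640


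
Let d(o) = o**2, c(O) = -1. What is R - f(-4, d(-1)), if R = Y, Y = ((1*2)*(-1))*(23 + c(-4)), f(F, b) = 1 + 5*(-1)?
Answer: -40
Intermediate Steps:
f(F, b) = -4 (f(F, b) = 1 - 5 = -4)
Y = -44 (Y = ((1*2)*(-1))*(23 - 1) = (2*(-1))*22 = -2*22 = -44)
R = -44
R - f(-4, d(-1)) = -44 - 1*(-4) = -44 + 4 = -40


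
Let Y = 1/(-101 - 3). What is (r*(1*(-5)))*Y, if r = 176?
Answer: 110/13 ≈ 8.4615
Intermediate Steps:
Y = -1/104 (Y = 1/(-104) = -1/104 ≈ -0.0096154)
(r*(1*(-5)))*Y = (176*(1*(-5)))*(-1/104) = (176*(-5))*(-1/104) = -880*(-1/104) = 110/13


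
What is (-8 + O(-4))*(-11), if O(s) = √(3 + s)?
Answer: 88 - 11*I ≈ 88.0 - 11.0*I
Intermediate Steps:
(-8 + O(-4))*(-11) = (-8 + √(3 - 4))*(-11) = (-8 + √(-1))*(-11) = (-8 + I)*(-11) = 88 - 11*I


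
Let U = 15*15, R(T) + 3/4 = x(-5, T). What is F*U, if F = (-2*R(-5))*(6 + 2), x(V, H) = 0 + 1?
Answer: -900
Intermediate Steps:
x(V, H) = 1
R(T) = ¼ (R(T) = -¾ + 1 = ¼)
U = 225
F = -4 (F = (-2*¼)*(6 + 2) = -½*8 = -4)
F*U = -4*225 = -900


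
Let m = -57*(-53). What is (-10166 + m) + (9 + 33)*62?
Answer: -4541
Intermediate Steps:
m = 3021
(-10166 + m) + (9 + 33)*62 = (-10166 + 3021) + (9 + 33)*62 = -7145 + 42*62 = -7145 + 2604 = -4541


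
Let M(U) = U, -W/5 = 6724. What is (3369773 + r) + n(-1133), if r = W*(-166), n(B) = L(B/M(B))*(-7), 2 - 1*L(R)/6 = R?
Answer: 8950651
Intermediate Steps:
W = -33620 (W = -5*6724 = -33620)
L(R) = 12 - 6*R
n(B) = -42 (n(B) = (12 - 6*B/B)*(-7) = (12 - 6*1)*(-7) = (12 - 6)*(-7) = 6*(-7) = -42)
r = 5580920 (r = -33620*(-166) = 5580920)
(3369773 + r) + n(-1133) = (3369773 + 5580920) - 42 = 8950693 - 42 = 8950651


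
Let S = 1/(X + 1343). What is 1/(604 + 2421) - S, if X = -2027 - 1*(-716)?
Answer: -2993/96800 ≈ -0.030919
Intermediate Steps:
X = -1311 (X = -2027 + 716 = -1311)
S = 1/32 (S = 1/(-1311 + 1343) = 1/32 ≈ 0.031250)
1/(604 + 2421) - S = 1/(604 + 2421) - 1*1/32 = 1/3025 - 1/32 = -2993/96800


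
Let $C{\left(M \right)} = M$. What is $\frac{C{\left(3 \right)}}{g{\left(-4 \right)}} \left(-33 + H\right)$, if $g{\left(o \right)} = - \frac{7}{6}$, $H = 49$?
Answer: $- \frac{288}{7} \approx -41.143$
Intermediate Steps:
$g{\left(o \right)} = - \frac{7}{6}$ ($g{\left(o \right)} = \left(-7\right) \frac{1}{6} = - \frac{7}{6}$)
$\frac{C{\left(3 \right)}}{g{\left(-4 \right)}} \left(-33 + H\right) = \frac{3}{- \frac{7}{6}} \left(-33 + 49\right) = 3 \left(- \frac{6}{7}\right) 16 = \left(- \frac{18}{7}\right) 16 = - \frac{288}{7}$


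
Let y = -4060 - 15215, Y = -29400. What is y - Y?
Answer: 10125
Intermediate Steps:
y = -19275
y - Y = -19275 - 1*(-29400) = -19275 + 29400 = 10125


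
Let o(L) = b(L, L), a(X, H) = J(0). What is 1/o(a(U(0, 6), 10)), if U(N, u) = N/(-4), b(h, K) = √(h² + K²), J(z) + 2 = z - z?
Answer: √2/4 ≈ 0.35355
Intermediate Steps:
J(z) = -2 (J(z) = -2 + (z - z) = -2 + 0 = -2)
b(h, K) = √(K² + h²)
U(N, u) = -N/4 (U(N, u) = N*(-¼) = -N/4)
a(X, H) = -2
o(L) = √2*√(L²) (o(L) = √(L² + L²) = √(2*L²) = √2*√(L²))
1/o(a(U(0, 6), 10)) = 1/(√2*√((-2)²)) = 1/(√2*√4) = 1/(√2*2) = 1/(2*√2) = √2/4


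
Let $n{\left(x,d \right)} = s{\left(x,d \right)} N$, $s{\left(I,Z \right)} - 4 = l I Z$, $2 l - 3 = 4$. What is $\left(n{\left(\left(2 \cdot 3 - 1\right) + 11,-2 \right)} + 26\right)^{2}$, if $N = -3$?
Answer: $122500$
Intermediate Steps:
$l = \frac{7}{2}$ ($l = \frac{3}{2} + \frac{1}{2} \cdot 4 = \frac{3}{2} + 2 = \frac{7}{2} \approx 3.5$)
$s{\left(I,Z \right)} = 4 + \frac{7 I Z}{2}$ ($s{\left(I,Z \right)} = 4 + \frac{7 I}{2} Z = 4 + \frac{7 I Z}{2}$)
$n{\left(x,d \right)} = -12 - \frac{21 d x}{2}$ ($n{\left(x,d \right)} = \left(4 + \frac{7 x d}{2}\right) \left(-3\right) = \left(4 + \frac{7 d x}{2}\right) \left(-3\right) = -12 - \frac{21 d x}{2}$)
$\left(n{\left(\left(2 \cdot 3 - 1\right) + 11,-2 \right)} + 26\right)^{2} = \left(\left(-12 - - 21 \left(\left(2 \cdot 3 - 1\right) + 11\right)\right) + 26\right)^{2} = \left(\left(-12 - - 21 \left(\left(6 - 1\right) + 11\right)\right) + 26\right)^{2} = \left(\left(-12 - - 21 \left(5 + 11\right)\right) + 26\right)^{2} = \left(\left(-12 - \left(-21\right) 16\right) + 26\right)^{2} = \left(\left(-12 + 336\right) + 26\right)^{2} = \left(324 + 26\right)^{2} = 350^{2} = 122500$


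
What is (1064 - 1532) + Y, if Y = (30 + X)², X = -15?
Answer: -243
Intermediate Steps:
Y = 225 (Y = (30 - 15)² = 15² = 225)
(1064 - 1532) + Y = (1064 - 1532) + 225 = -468 + 225 = -243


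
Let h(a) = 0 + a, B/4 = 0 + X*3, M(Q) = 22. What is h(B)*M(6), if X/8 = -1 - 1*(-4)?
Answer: 6336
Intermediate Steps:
X = 24 (X = 8*(-1 - 1*(-4)) = 8*(-1 + 4) = 8*3 = 24)
B = 288 (B = 4*(0 + 24*3) = 4*(0 + 72) = 4*72 = 288)
h(a) = a
h(B)*M(6) = 288*22 = 6336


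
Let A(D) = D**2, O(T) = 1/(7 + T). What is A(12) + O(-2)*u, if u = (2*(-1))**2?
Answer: 724/5 ≈ 144.80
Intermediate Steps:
u = 4 (u = (-2)**2 = 4)
A(12) + O(-2)*u = 12**2 + 4/(7 - 2) = 144 + 4/5 = 724/5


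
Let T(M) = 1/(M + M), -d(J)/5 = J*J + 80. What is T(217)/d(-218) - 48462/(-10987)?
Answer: 5006157543173/1134964571160 ≈ 4.4109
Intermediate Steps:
d(J) = -400 - 5*J² (d(J) = -5*(J*J + 80) = -5*(J² + 80) = -5*(80 + J²) = -400 - 5*J²)
T(M) = 1/(2*M)
T(217)/d(-218) - 48462/(-10987) = ((½)/217)/(-400 - 5*(-218)²) - 48462/(-10987) = ((½)*(1/217))/(-400 - 5*47524) - 48462*(-1/10987) = 1/(434*(-400 - 237620)) + 48462/10987 = (1/434)/(-238020) + 48462/10987 = (1/434)*(-1/238020) + 48462/10987 = -1/103300680 + 48462/10987 = 5006157543173/1134964571160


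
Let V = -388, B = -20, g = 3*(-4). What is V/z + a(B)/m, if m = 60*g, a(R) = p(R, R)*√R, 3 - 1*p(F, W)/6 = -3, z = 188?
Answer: -97/47 - I*√5/10 ≈ -2.0638 - 0.22361*I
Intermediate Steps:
g = -12
p(F, W) = 36 (p(F, W) = 18 - 6*(-3) = 18 + 18 = 36)
a(R) = 36*√R
m = -720 (m = 60*(-12) = -720)
V/z + a(B)/m = -388/188 + (36*√(-20))/(-720) = -388*1/188 + (36*(2*I*√5))*(-1/720) = -97/47 + (72*I*√5)*(-1/720) = -97/47 - I*√5/10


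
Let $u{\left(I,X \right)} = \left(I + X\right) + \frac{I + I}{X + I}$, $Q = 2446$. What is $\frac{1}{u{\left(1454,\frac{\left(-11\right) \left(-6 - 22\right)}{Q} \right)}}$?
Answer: $\frac{543744577}{791760478187} \approx 0.00068675$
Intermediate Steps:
$u{\left(I,X \right)} = I + X + \frac{2 I}{I + X}$ ($u{\left(I,X \right)} = \left(I + X\right) + \frac{2 I}{I + X} = I + X + \frac{2 I}{I + X}$)
$\frac{1}{u{\left(1454,\frac{\left(-11\right) \left(-6 - 22\right)}{Q} \right)}} = \frac{1}{\frac{1}{1454 + \frac{\left(-11\right) \left(-6 - 22\right)}{2446}} \left(1454^{2} + \left(\frac{\left(-11\right) \left(-6 - 22\right)}{2446}\right)^{2} + 2 \cdot 1454 + 2 \cdot 1454 \frac{\left(-11\right) \left(-6 - 22\right)}{2446}\right)} = \frac{1}{\frac{1}{1454 + \left(-11\right) \left(-28\right) \frac{1}{2446}} \left(2114116 + \left(\left(-11\right) \left(-28\right) \frac{1}{2446}\right)^{2} + 2908 + 2 \cdot 1454 \left(-11\right) \left(-28\right) \frac{1}{2446}\right)} = \frac{1}{\frac{1}{1454 + 308 \cdot \frac{1}{2446}} \left(2114116 + \left(308 \cdot \frac{1}{2446}\right)^{2} + 2908 + 2 \cdot 1454 \cdot 308 \cdot \frac{1}{2446}\right)} = \frac{1}{\frac{1}{1454 + \frac{154}{1223}} \left(2114116 + \left(\frac{154}{1223}\right)^{2} + 2908 + 2 \cdot 1454 \cdot \frac{154}{1223}\right)} = \frac{1}{\frac{1}{\frac{1778396}{1223}} \left(2114116 + \frac{23716}{1495729} + 2908 + \frac{447832}{1223}\right)} = \frac{1}{\frac{1223}{1778396} \cdot \frac{3167041912748}{1495729}} = \frac{1}{\frac{791760478187}{543744577}} = \frac{543744577}{791760478187}$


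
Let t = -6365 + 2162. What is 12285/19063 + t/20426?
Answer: 170811621/389380838 ≈ 0.43867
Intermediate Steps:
t = -4203
12285/19063 + t/20426 = 12285/19063 - 4203/20426 = 170811621/389380838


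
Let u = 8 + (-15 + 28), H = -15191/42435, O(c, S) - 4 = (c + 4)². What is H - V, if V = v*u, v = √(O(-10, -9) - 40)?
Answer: -15191/42435 ≈ -0.35798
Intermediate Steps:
O(c, S) = 4 + (4 + c)² (O(c, S) = 4 + (c + 4)² = 4 + (4 + c)²)
H = -15191/42435 (H = -15191*1/42435 = -15191/42435 ≈ -0.35798)
v = 0 (v = √((4 + (4 - 10)²) - 40) = √((4 + (-6)²) - 40) = √((4 + 36) - 40) = √(40 - 40) = √0 = 0)
u = 21 (u = 8 + 13 = 21)
V = 0 (V = 0*21 = 0)
H - V = -15191/42435 - 1*0 = -15191/42435 + 0 = -15191/42435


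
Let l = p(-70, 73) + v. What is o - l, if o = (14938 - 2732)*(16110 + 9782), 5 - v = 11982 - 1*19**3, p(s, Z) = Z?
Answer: 316042797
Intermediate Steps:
v = -5118 (v = 5 - (11982 - 1*19**3) = 5 - (11982 - 1*6859) = 5 - (11982 - 6859) = 5 - 1*5123 = 5 - 5123 = -5118)
l = -5045 (l = 73 - 5118 = -5045)
o = 316037752 (o = 12206*25892 = 316037752)
o - l = 316037752 - 1*(-5045) = 316037752 + 5045 = 316042797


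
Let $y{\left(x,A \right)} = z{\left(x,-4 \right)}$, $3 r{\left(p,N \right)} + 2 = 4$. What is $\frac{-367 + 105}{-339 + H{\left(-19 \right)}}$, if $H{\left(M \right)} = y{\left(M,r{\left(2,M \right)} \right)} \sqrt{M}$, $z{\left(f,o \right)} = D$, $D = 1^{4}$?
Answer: $\frac{44409}{57470} + \frac{131 i \sqrt{19}}{57470} \approx 0.77273 + 0.0099359 i$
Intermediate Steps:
$r{\left(p,N \right)} = \frac{2}{3}$ ($r{\left(p,N \right)} = - \frac{2}{3} + \frac{1}{3} \cdot 4 = - \frac{2}{3} + \frac{4}{3} = \frac{2}{3}$)
$D = 1$
$z{\left(f,o \right)} = 1$
$y{\left(x,A \right)} = 1$
$H{\left(M \right)} = \sqrt{M}$ ($H{\left(M \right)} = 1 \sqrt{M} = \sqrt{M}$)
$\frac{-367 + 105}{-339 + H{\left(-19 \right)}} = \frac{-367 + 105}{-339 + \sqrt{-19}} = - \frac{262}{-339 + i \sqrt{19}}$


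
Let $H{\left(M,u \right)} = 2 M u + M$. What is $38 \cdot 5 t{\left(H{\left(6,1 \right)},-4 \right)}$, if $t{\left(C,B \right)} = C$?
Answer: $3420$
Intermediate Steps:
$H{\left(M,u \right)} = M + 2 M u$ ($H{\left(M,u \right)} = 2 M u + M = M + 2 M u$)
$38 \cdot 5 t{\left(H{\left(6,1 \right)},-4 \right)} = 38 \cdot 5 \cdot 6 \left(1 + 2 \cdot 1\right) = 190 \cdot 6 \left(1 + 2\right) = 190 \cdot 6 \cdot 3 = 190 \cdot 18 = 3420$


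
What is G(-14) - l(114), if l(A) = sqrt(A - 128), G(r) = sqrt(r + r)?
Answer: I*(-sqrt(14) + 2*sqrt(7)) ≈ 1.5498*I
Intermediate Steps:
G(r) = sqrt(2)*sqrt(r) (G(r) = sqrt(2*r) = sqrt(2)*sqrt(r))
l(A) = sqrt(-128 + A)
G(-14) - l(114) = sqrt(2)*sqrt(-14) - sqrt(-128 + 114) = sqrt(2)*(I*sqrt(14)) - sqrt(-14) = 2*I*sqrt(7) - I*sqrt(14) = -I*sqrt(14) + 2*I*sqrt(7)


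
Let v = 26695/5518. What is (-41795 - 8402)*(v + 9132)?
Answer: -2530785712987/5518 ≈ -4.5864e+8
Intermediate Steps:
v = 26695/5518 (v = 26695*(1/5518) = 26695/5518 ≈ 4.8378)
(-41795 - 8402)*(v + 9132) = (-41795 - 8402)*(26695/5518 + 9132) = -50197*50417071/5518 = -2530785712987/5518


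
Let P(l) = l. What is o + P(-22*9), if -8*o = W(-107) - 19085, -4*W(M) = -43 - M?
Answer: 17517/8 ≈ 2189.6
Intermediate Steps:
W(M) = 43/4 + M/4 (W(M) = -(-43 - M)/4 = 43/4 + M/4)
o = 19101/8 (o = -((43/4 + (¼)*(-107)) - 19085)/8 = -((43/4 - 107/4) - 19085)/8 = -(-16 - 19085)/8 = -⅛*(-19101) = 19101/8 ≈ 2387.6)
o + P(-22*9) = 19101/8 - 22*9 = 19101/8 - 198 = 17517/8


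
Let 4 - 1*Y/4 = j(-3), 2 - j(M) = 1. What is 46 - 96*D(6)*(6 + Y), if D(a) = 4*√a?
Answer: 46 - 6912*√6 ≈ -16885.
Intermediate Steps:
j(M) = 1 (j(M) = 2 - 1*1 = 2 - 1 = 1)
Y = 12 (Y = 16 - 4*1 = 16 - 4 = 12)
46 - 96*D(6)*(6 + Y) = 46 - 96*4*√6*(6 + 12) = 46 - 96*4*√6*18 = 46 - 6912*√6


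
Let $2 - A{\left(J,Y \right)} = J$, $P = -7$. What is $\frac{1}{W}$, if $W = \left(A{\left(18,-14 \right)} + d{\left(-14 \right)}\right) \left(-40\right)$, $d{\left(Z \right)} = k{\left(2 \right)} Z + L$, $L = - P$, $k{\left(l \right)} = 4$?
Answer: $\frac{1}{2600} \approx 0.00038462$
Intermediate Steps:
$A{\left(J,Y \right)} = 2 - J$
$L = 7$ ($L = \left(-1\right) \left(-7\right) = 7$)
$d{\left(Z \right)} = 7 + 4 Z$ ($d{\left(Z \right)} = 4 Z + 7 = 7 + 4 Z$)
$W = 2600$ ($W = \left(\left(2 - 18\right) + \left(7 + 4 \left(-14\right)\right)\right) \left(-40\right) = \left(\left(2 - 18\right) + \left(7 - 56\right)\right) \left(-40\right) = \left(-16 - 49\right) \left(-40\right) = \left(-65\right) \left(-40\right) = 2600$)
$\frac{1}{W} = \frac{1}{2600}$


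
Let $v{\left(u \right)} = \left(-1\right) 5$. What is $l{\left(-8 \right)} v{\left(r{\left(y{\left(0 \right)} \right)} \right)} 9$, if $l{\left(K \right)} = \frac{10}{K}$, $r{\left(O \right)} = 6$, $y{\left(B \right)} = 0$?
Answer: $\frac{225}{4} \approx 56.25$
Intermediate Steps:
$v{\left(u \right)} = -5$
$l{\left(-8 \right)} v{\left(r{\left(y{\left(0 \right)} \right)} \right)} 9 = \frac{10}{-8} \left(-5\right) 9 = 10 \left(- \frac{1}{8}\right) \left(-5\right) 9 = \left(- \frac{5}{4}\right) \left(-5\right) 9 = \frac{25}{4} \cdot 9 = \frac{225}{4}$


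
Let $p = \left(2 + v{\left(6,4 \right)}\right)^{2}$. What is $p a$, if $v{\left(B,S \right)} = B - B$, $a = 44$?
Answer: $176$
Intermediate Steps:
$v{\left(B,S \right)} = 0$
$p = 4$ ($p = \left(2 + 0\right)^{2} = 2^{2} = 4$)
$p a = 4 \cdot 44 = 176$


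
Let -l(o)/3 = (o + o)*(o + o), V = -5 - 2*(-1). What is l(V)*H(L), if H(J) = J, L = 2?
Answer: -216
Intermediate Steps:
V = -3 (V = -5 + 2 = -3)
l(o) = -12*o² (l(o) = -3*(o + o)*(o + o) = -3*2*o*2*o = -12*o²)
l(V)*H(L) = -12*(-3)²*2 = -12*9*2 = -108*2 = -216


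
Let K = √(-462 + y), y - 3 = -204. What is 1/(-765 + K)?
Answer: -15/11488 - I*√663/585888 ≈ -0.0013057 - 4.3948e-5*I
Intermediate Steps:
y = -201 (y = 3 - 204 = -201)
K = I*√663 (K = √(-462 - 201) = √(-663) = I*√663 ≈ 25.749*I)
1/(-765 + K) = 1/(-765 + I*√663)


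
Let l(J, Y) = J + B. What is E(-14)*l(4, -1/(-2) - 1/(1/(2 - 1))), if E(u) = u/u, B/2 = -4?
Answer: -4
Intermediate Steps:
B = -8 (B = 2*(-4) = -8)
E(u) = 1
l(J, Y) = -8 + J (l(J, Y) = J - 8 = -8 + J)
E(-14)*l(4, -1/(-2) - 1/(1/(2 - 1))) = 1*(-8 + 4) = 1*(-4) = -4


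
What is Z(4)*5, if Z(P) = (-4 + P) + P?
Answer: 20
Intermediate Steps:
Z(P) = -4 + 2*P
Z(4)*5 = (-4 + 2*4)*5 = (-4 + 8)*5 = 4*5 = 20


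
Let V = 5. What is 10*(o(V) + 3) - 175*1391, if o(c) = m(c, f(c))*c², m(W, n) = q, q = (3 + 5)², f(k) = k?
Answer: -227395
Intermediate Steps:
q = 64 (q = 8² = 64)
m(W, n) = 64
o(c) = 64*c²
10*(o(V) + 3) - 175*1391 = 10*(64*5² + 3) - 175*1391 = 10*(64*25 + 3) - 243425 = 10*(1600 + 3) - 243425 = 10*1603 - 243425 = 16030 - 243425 = -227395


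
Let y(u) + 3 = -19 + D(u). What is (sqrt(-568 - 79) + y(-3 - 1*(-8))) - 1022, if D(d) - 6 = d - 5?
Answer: -1038 + I*sqrt(647) ≈ -1038.0 + 25.436*I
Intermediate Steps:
D(d) = 1 + d (D(d) = 6 + (d - 5) = 6 + (-5 + d) = 1 + d)
y(u) = -21 + u (y(u) = -3 + (-19 + (1 + u)) = -3 + (-18 + u) = -21 + u)
(sqrt(-568 - 79) + y(-3 - 1*(-8))) - 1022 = (sqrt(-568 - 79) + (-21 + (-3 - 1*(-8)))) - 1022 = (sqrt(-647) + (-21 + (-3 + 8))) - 1022 = (I*sqrt(647) + (-21 + 5)) - 1022 = (I*sqrt(647) - 16) - 1022 = (-16 + I*sqrt(647)) - 1022 = -1038 + I*sqrt(647)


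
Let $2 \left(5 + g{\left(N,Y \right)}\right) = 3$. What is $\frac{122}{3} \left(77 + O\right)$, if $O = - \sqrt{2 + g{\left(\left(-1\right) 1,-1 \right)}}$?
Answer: $\frac{9394}{3} - \frac{61 i \sqrt{6}}{3} \approx 3131.3 - 49.806 i$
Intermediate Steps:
$g{\left(N,Y \right)} = - \frac{7}{2}$ ($g{\left(N,Y \right)} = -5 + \frac{1}{2} \cdot 3 = -5 + \frac{3}{2} = - \frac{7}{2}$)
$O = - \frac{i \sqrt{6}}{2}$ ($O = - \sqrt{2 - \frac{7}{2}} = - \sqrt{- \frac{3}{2}} = - \frac{i \sqrt{6}}{2} \approx - 1.2247 i$)
$\frac{122}{3} \left(77 + O\right) = \frac{122}{3} \left(77 - \frac{i \sqrt{6}}{2}\right) = 122 \cdot \frac{1}{3} \left(77 - \frac{i \sqrt{6}}{2}\right) = \frac{122 \left(77 - \frac{i \sqrt{6}}{2}\right)}{3} = \frac{9394}{3} - \frac{61 i \sqrt{6}}{3}$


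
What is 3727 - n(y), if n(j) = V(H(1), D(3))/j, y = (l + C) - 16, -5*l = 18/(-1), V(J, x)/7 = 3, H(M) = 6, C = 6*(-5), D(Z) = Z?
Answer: 790229/212 ≈ 3727.5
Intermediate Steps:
C = -30
V(J, x) = 21 (V(J, x) = 7*3 = 21)
l = 18/5 (l = -18/(5*(-1)) = -18*(-1)/5 = -1/5*(-18) = 18/5 ≈ 3.6000)
y = -212/5 (y = (18/5 - 30) - 16 = -132/5 - 16 = -212/5 ≈ -42.400)
n(j) = 21/j
3727 - n(y) = 3727 - 21/(-212/5) = 3727 - 21*(-5)/212 = 3727 - 1*(-105/212) = 3727 + 105/212 = 790229/212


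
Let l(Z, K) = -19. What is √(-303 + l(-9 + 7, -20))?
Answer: I*√322 ≈ 17.944*I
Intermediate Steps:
√(-303 + l(-9 + 7, -20)) = √(-303 - 19) = √(-322) = I*√322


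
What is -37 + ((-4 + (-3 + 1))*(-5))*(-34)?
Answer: -1057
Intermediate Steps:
-37 + ((-4 + (-3 + 1))*(-5))*(-34) = -37 + ((-4 - 2)*(-5))*(-34) = -37 - 6*(-5)*(-34) = -37 + 30*(-34) = -37 - 1020 = -1057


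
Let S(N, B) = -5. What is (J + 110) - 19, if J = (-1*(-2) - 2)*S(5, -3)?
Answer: 91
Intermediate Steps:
J = 0 (J = (-1*(-2) - 2)*(-5) = (2 - 2)*(-5) = 0*(-5) = 0)
(J + 110) - 19 = (0 + 110) - 19 = 110 - 19 = 91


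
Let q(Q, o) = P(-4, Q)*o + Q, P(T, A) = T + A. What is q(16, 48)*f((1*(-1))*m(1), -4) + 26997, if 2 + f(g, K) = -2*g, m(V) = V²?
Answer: 26997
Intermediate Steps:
P(T, A) = A + T
f(g, K) = -2 - 2*g
q(Q, o) = Q + o*(-4 + Q) (q(Q, o) = (Q - 4)*o + Q = (-4 + Q)*o + Q = o*(-4 + Q) + Q = Q + o*(-4 + Q))
q(16, 48)*f((1*(-1))*m(1), -4) + 26997 = (16 + 48*(-4 + 16))*(-2 - 2*1*(-1)*1²) + 26997 = (16 + 48*12)*(-2 - (-2)) + 26997 = (16 + 576)*(-2 - 2*(-1)) + 26997 = 592*(-2 + 2) + 26997 = 592*0 + 26997 = 0 + 26997 = 26997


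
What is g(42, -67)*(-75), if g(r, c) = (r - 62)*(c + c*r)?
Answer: -4321500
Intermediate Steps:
g(r, c) = (-62 + r)*(c + c*r)
g(42, -67)*(-75) = -67*(-62 + 42² - 61*42)*(-75) = -67*(-62 + 1764 - 2562)*(-75) = -67*(-860)*(-75) = 57620*(-75) = -4321500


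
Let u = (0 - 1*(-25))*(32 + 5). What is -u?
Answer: -925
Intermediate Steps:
u = 925 (u = (0 + 25)*37 = 25*37 = 925)
-u = -1*925 = -925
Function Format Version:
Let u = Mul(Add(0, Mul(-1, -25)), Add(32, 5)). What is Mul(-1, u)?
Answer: -925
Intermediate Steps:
u = 925 (u = Mul(Add(0, 25), 37) = Mul(25, 37) = 925)
Mul(-1, u) = Mul(-1, 925) = -925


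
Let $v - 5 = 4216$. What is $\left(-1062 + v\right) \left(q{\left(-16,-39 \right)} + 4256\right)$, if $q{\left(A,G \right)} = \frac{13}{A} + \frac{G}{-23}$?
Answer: $\frac{4948677747}{368} \approx 1.3447 \cdot 10^{7}$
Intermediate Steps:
$v = 4221$ ($v = 5 + 4216 = 4221$)
$q{\left(A,G \right)} = \frac{13}{A} - \frac{G}{23}$ ($q{\left(A,G \right)} = \frac{13}{A} + G \left(- \frac{1}{23}\right) = \frac{13}{A} - \frac{G}{23}$)
$\left(-1062 + v\right) \left(q{\left(-16,-39 \right)} + 4256\right) = \left(-1062 + 4221\right) \left(\left(\frac{13}{-16} - - \frac{39}{23}\right) + 4256\right) = 3159 \left(\left(13 \left(- \frac{1}{16}\right) + \frac{39}{23}\right) + 4256\right) = 3159 \left(\left(- \frac{13}{16} + \frac{39}{23}\right) + 4256\right) = 3159 \left(\frac{325}{368} + 4256\right) = 3159 \cdot \frac{1566533}{368} = \frac{4948677747}{368}$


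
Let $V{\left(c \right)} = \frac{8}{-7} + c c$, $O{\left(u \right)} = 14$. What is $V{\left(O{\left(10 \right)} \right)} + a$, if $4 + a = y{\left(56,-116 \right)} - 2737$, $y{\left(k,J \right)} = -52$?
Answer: $- \frac{18187}{7} \approx -2598.1$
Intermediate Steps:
$V{\left(c \right)} = - \frac{8}{7} + c^{2}$ ($V{\left(c \right)} = 8 \left(- \frac{1}{7}\right) + c^{2} = - \frac{8}{7} + c^{2}$)
$a = -2793$ ($a = -4 - 2789 = -2793$)
$V{\left(O{\left(10 \right)} \right)} + a = \left(- \frac{8}{7} + 14^{2}\right) - 2793 = \left(- \frac{8}{7} + 196\right) - 2793 = \frac{1364}{7} - 2793 = - \frac{18187}{7}$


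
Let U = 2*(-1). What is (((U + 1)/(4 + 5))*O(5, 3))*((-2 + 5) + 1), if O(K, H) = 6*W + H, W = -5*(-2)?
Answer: -28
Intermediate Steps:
W = 10
U = -2
O(K, H) = 60 + H (O(K, H) = 6*10 + H = 60 + H)
(((U + 1)/(4 + 5))*O(5, 3))*((-2 + 5) + 1) = (((-2 + 1)/(4 + 5))*(60 + 3))*((-2 + 5) + 1) = (-1/9*63)*(3 + 1) = (-1*1/9*63)*4 = -1/9*63*4 = -7*4 = -28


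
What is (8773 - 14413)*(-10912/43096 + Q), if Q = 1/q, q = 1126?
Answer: 4315945140/3032881 ≈ 1423.1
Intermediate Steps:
Q = 1/1126 ≈ 0.00088810
(8773 - 14413)*(-10912/43096 + Q) = (8773 - 14413)*(-10912/43096 + 1/1126) = -5640*(-10912*1/43096 + 1/1126) = -5640*(-1364/5387 + 1/1126) = -5640*(-1530477/6065762) = 4315945140/3032881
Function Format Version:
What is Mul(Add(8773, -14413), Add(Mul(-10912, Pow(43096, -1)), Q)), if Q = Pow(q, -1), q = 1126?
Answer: Rational(4315945140, 3032881) ≈ 1423.1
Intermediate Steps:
Q = Rational(1, 1126) (Q = Pow(1126, -1) = Rational(1, 1126) ≈ 0.00088810)
Mul(Add(8773, -14413), Add(Mul(-10912, Pow(43096, -1)), Q)) = Mul(Add(8773, -14413), Add(Mul(-10912, Pow(43096, -1)), Rational(1, 1126))) = Mul(-5640, Add(Mul(-10912, Rational(1, 43096)), Rational(1, 1126))) = Mul(-5640, Add(Rational(-1364, 5387), Rational(1, 1126))) = Mul(-5640, Rational(-1530477, 6065762)) = Rational(4315945140, 3032881)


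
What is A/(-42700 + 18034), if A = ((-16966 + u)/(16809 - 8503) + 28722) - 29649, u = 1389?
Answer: 7715239/204875796 ≈ 0.037658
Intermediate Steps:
A = -7715239/8306 (A = ((-16966 + 1389)/(16809 - 8503) + 28722) - 29649 = (-15577/8306 + 28722) - 29649 = 238549355/8306 - 29649 = -7715239/8306 ≈ -928.88)
A/(-42700 + 18034) = -7715239/(8306*(-42700 + 18034)) = -7715239/8306/(-24666) = -7715239/8306*(-1/24666) = 7715239/204875796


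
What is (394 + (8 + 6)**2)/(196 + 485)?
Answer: 590/681 ≈ 0.86637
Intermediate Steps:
(394 + (8 + 6)**2)/(196 + 485) = (394 + 14**2)/681 = (394 + 196)*(1/681) = 590*(1/681) = 590/681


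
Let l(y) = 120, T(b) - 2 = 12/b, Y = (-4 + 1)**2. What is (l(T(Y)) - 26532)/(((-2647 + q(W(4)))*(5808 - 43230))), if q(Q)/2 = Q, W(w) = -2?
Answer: -4402/16534287 ≈ -0.00026623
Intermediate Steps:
Y = 9 (Y = (-3)**2 = 9)
T(b) = 2 + 12/b
q(Q) = 2*Q
(l(T(Y)) - 26532)/(((-2647 + q(W(4)))*(5808 - 43230))) = (120 - 26532)/(((-2647 + 2*(-2))*(5808 - 43230))) = -26412*(-1/(37422*(-2647 - 4))) = -26412/((-2651*(-37422))) = -26412/99205722 = -26412*1/99205722 = -4402/16534287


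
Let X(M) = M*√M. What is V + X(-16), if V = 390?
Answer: 390 - 64*I ≈ 390.0 - 64.0*I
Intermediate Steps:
X(M) = M^(3/2)
V + X(-16) = 390 + (-16)^(3/2) = 390 - 64*I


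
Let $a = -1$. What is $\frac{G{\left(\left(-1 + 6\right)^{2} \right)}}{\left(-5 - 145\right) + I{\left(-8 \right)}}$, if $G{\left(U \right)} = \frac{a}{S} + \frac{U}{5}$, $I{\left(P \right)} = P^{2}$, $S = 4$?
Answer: $- \frac{19}{344} \approx -0.055233$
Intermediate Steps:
$G{\left(U \right)} = - \frac{1}{4} + \frac{U}{5}$
$\frac{G{\left(\left(-1 + 6\right)^{2} \right)}}{\left(-5 - 145\right) + I{\left(-8 \right)}} = \frac{- \frac{1}{4} + \frac{\left(-1 + 6\right)^{2}}{5}}{\left(-5 - 145\right) + \left(-8\right)^{2}} = \frac{- \frac{1}{4} + \frac{5^{2}}{5}}{\left(-5 - 145\right) + 64} = \frac{- \frac{1}{4} + \frac{1}{5} \cdot 25}{-150 + 64} = \frac{- \frac{1}{4} + 5}{-86} = \frac{19}{4} \left(- \frac{1}{86}\right) = - \frac{19}{344}$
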